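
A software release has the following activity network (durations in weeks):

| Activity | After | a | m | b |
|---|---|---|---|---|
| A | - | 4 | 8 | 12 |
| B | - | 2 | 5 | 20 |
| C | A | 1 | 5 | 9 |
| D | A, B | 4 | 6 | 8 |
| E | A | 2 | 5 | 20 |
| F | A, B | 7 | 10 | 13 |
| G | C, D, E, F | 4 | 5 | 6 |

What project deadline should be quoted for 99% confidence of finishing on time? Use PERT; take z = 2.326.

27.0 weeks

te_A = (4 + 4·8 + 12)/6 = 48/6 = 8; σ²_A = ((12−4)/6)² = 1.778
te_B = (2 + 4·5 + 20)/6 = 42/6 = 7; σ²_B = ((20−2)/6)² = 9.000
te_C = (1 + 4·5 + 9)/6 = 30/6 = 5; σ²_C = ((9−1)/6)² = 1.778
te_D = (4 + 4·6 + 8)/6 = 36/6 = 6; σ²_D = ((8−4)/6)² = 0.444
te_E = (2 + 4·5 + 20)/6 = 42/6 = 7; σ²_E = ((20−2)/6)² = 9.000
te_F = (7 + 4·10 + 13)/6 = 60/6 = 10; σ²_F = ((13−7)/6)² = 1.000
te_G = (4 + 4·5 + 6)/6 = 30/6 = 5; σ²_G = ((6−4)/6)² = 0.111

Forward pass:
ES_A = 0; EF_A = 8
ES_B = 0; EF_B = 7
ES_C = 8; EF_C = 8+5 = 13
ES_D = max(EF_A=8, EF_B=7) = 8; EF_D = 8+6 = 14
ES_E = 8; EF_E = 8+7 = 15
ES_F = max(EF_A=8, EF_B=7) = 8; EF_F = 8+10 = 18
ES_G = max(EF_C=13, EF_D=14, EF_E=15, EF_F=18) = 18; EF_G = 18+5 = 23
Expected project duration μ = 23 weeks. Critical path: A → F → G.

Variance along critical path = 1.778 + 1.000 + 0.111 = 2.889; σ = 1.700 weeks.
D = μ + z·σ = 23 + 2.326·1.700 = 27.0 weeks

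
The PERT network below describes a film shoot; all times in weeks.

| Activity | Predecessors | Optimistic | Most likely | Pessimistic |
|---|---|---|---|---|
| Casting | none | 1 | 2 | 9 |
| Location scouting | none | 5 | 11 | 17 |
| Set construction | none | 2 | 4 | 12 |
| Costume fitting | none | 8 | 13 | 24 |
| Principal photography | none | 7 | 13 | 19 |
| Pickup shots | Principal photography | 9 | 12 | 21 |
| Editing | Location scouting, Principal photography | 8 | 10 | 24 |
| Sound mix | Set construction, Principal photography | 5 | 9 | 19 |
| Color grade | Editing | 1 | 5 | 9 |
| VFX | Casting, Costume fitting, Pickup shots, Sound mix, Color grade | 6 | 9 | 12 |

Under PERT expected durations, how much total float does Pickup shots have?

te_Casting = (1 + 4·2 + 9)/6 = 18/6 = 3
te_Location scouting = (5 + 4·11 + 17)/6 = 66/6 = 11
te_Set construction = (2 + 4·4 + 12)/6 = 30/6 = 5
te_Costume fitting = (8 + 4·13 + 24)/6 = 84/6 = 14
te_Principal photography = (7 + 4·13 + 19)/6 = 78/6 = 13
te_Pickup shots = (9 + 4·12 + 21)/6 = 78/6 = 13
te_Editing = (8 + 4·10 + 24)/6 = 72/6 = 12
te_Sound mix = (5 + 4·9 + 19)/6 = 60/6 = 10
te_Color grade = (1 + 4·5 + 9)/6 = 30/6 = 5
te_VFX = (6 + 4·9 + 12)/6 = 54/6 = 9

Forward pass:
ES_Casting = 0; EF_Casting = 3
ES_Location scouting = 0; EF_Location scouting = 11
ES_Set construction = 0; EF_Set construction = 5
ES_Costume fitting = 0; EF_Costume fitting = 14
ES_Principal photography = 0; EF_Principal photography = 13
ES_Pickup shots = 13; EF_Pickup shots = 13+13 = 26
ES_Editing = max(EF_Location scouting=11, EF_Principal photography=13) = 13; EF_Editing = 13+12 = 25
ES_Sound mix = max(EF_Set construction=5, EF_Principal photography=13) = 13; EF_Sound mix = 13+10 = 23
ES_Color grade = 25; EF_Color grade = 25+5 = 30
ES_VFX = max(EF_Casting=3, EF_Costume fitting=14, EF_Pickup shots=26, EF_Sound mix=23, EF_Color grade=30) = 30; EF_VFX = 30+9 = 39
Expected project duration μ = 39 weeks. Critical path: Principal photography → Editing → Color grade → VFX.

Backward pass:
LF_VFX = 39; LS_VFX = 39−9 = 30
LF_Color grade = LS_VFX = 30; LS_Color grade = 30−5 = 25
LF_Sound mix = LS_VFX = 30; LS_Sound mix = 30−10 = 20
LF_Editing = LS_Color grade = 25; LS_Editing = 25−12 = 13
LF_Pickup shots = LS_VFX = 30; LS_Pickup shots = 30−13 = 17
LF_Principal photography = min(LS_Pickup shots=17, LS_Editing=13, LS_Sound mix=20) = 13; LS_Principal photography = 13−13 = 0
LF_Costume fitting = LS_VFX = 30; LS_Costume fitting = 30−14 = 16
LF_Set construction = LS_Sound mix = 20; LS_Set construction = 20−5 = 15
LF_Location scouting = LS_Editing = 13; LS_Location scouting = 13−11 = 2
LF_Casting = LS_VFX = 30; LS_Casting = 30−3 = 27
Slack_Pickup shots = LS_Pickup shots − ES_Pickup shots = 17 − 13 = 4

4 weeks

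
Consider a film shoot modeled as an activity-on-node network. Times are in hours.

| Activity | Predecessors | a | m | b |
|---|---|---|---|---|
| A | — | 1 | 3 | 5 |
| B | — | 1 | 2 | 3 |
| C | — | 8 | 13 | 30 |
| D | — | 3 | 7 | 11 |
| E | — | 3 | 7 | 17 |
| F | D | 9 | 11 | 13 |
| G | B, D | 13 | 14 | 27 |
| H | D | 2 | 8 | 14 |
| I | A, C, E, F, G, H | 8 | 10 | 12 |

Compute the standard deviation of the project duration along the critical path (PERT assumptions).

2.77 hours

te_A = (1 + 4·3 + 5)/6 = 18/6 = 3; σ²_A = ((5−1)/6)² = 0.444
te_B = (1 + 4·2 + 3)/6 = 12/6 = 2; σ²_B = ((3−1)/6)² = 0.111
te_C = (8 + 4·13 + 30)/6 = 90/6 = 15; σ²_C = ((30−8)/6)² = 13.444
te_D = (3 + 4·7 + 11)/6 = 42/6 = 7; σ²_D = ((11−3)/6)² = 1.778
te_E = (3 + 4·7 + 17)/6 = 48/6 = 8; σ²_E = ((17−3)/6)² = 5.444
te_F = (9 + 4·11 + 13)/6 = 66/6 = 11; σ²_F = ((13−9)/6)² = 0.444
te_G = (13 + 4·14 + 27)/6 = 96/6 = 16; σ²_G = ((27−13)/6)² = 5.444
te_H = (2 + 4·8 + 14)/6 = 48/6 = 8; σ²_H = ((14−2)/6)² = 4.000
te_I = (8 + 4·10 + 12)/6 = 60/6 = 10; σ²_I = ((12−8)/6)² = 0.444

Forward pass:
ES_A = 0; EF_A = 3
ES_B = 0; EF_B = 2
ES_C = 0; EF_C = 15
ES_D = 0; EF_D = 7
ES_E = 0; EF_E = 8
ES_F = 7; EF_F = 7+11 = 18
ES_G = max(EF_B=2, EF_D=7) = 7; EF_G = 7+16 = 23
ES_H = 7; EF_H = 7+8 = 15
ES_I = max(EF_A=3, EF_C=15, EF_E=8, EF_F=18, EF_G=23, EF_H=15) = 23; EF_I = 23+10 = 33
Expected project duration μ = 33 hours. Critical path: D → G → I.

Variance along critical path = 1.778 + 5.444 + 0.444 = 7.667
σ = √7.667 = 2.769 hours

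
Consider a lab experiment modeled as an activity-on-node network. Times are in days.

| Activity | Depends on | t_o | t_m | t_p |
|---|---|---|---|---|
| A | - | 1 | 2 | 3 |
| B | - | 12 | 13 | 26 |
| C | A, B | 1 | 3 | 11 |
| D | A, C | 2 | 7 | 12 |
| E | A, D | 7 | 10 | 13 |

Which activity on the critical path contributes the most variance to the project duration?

B

te_A = (1 + 4·2 + 3)/6 = 12/6 = 2; σ²_A = ((3−1)/6)² = 0.111
te_B = (12 + 4·13 + 26)/6 = 90/6 = 15; σ²_B = ((26−12)/6)² = 5.444
te_C = (1 + 4·3 + 11)/6 = 24/6 = 4; σ²_C = ((11−1)/6)² = 2.778
te_D = (2 + 4·7 + 12)/6 = 42/6 = 7; σ²_D = ((12−2)/6)² = 2.778
te_E = (7 + 4·10 + 13)/6 = 60/6 = 10; σ²_E = ((13−7)/6)² = 1.000

Forward pass:
ES_A = 0; EF_A = 2
ES_B = 0; EF_B = 15
ES_C = max(EF_A=2, EF_B=15) = 15; EF_C = 15+4 = 19
ES_D = max(EF_A=2, EF_C=19) = 19; EF_D = 19+7 = 26
ES_E = max(EF_A=2, EF_D=26) = 26; EF_E = 26+10 = 36
Expected project duration μ = 36 days. Critical path: B → C → D → E.

Variances on critical path: σ²_B=5.444, σ²_C=2.778, σ²_D=2.778, σ²_E=1.000.
Largest is σ²_B = 5.444.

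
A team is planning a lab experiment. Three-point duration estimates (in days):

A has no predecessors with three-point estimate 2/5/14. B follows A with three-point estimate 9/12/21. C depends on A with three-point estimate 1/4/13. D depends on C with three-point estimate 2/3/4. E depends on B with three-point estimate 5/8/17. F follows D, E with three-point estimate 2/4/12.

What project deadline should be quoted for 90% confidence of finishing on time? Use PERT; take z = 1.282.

te_A = (2 + 4·5 + 14)/6 = 36/6 = 6; σ²_A = ((14−2)/6)² = 4.000
te_B = (9 + 4·12 + 21)/6 = 78/6 = 13; σ²_B = ((21−9)/6)² = 4.000
te_C = (1 + 4·4 + 13)/6 = 30/6 = 5; σ²_C = ((13−1)/6)² = 4.000
te_D = (2 + 4·3 + 4)/6 = 18/6 = 3; σ²_D = ((4−2)/6)² = 0.111
te_E = (5 + 4·8 + 17)/6 = 54/6 = 9; σ²_E = ((17−5)/6)² = 4.000
te_F = (2 + 4·4 + 12)/6 = 30/6 = 5; σ²_F = ((12−2)/6)² = 2.778

Forward pass:
ES_A = 0; EF_A = 6
ES_B = 6; EF_B = 6+13 = 19
ES_C = 6; EF_C = 6+5 = 11
ES_D = 11; EF_D = 11+3 = 14
ES_E = 19; EF_E = 19+9 = 28
ES_F = max(EF_D=14, EF_E=28) = 28; EF_F = 28+5 = 33
Expected project duration μ = 33 days. Critical path: A → B → E → F.

Variance along critical path = 4.000 + 4.000 + 4.000 + 2.778 = 14.778; σ = 3.844 days.
D = μ + z·σ = 33 + 1.282·3.844 = 37.9 days

37.9 days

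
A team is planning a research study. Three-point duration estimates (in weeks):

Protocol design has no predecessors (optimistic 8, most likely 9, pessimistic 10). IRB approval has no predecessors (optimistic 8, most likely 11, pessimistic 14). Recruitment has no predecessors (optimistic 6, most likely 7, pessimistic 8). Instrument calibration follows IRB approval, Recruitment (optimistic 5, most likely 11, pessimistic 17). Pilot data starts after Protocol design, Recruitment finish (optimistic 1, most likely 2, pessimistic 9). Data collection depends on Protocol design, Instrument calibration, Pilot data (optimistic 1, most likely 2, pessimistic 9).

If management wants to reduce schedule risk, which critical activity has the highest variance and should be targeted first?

te_Protocol design = (8 + 4·9 + 10)/6 = 54/6 = 9; σ²_Protocol design = ((10−8)/6)² = 0.111
te_IRB approval = (8 + 4·11 + 14)/6 = 66/6 = 11; σ²_IRB approval = ((14−8)/6)² = 1.000
te_Recruitment = (6 + 4·7 + 8)/6 = 42/6 = 7; σ²_Recruitment = ((8−6)/6)² = 0.111
te_Instrument calibration = (5 + 4·11 + 17)/6 = 66/6 = 11; σ²_Instrument calibration = ((17−5)/6)² = 4.000
te_Pilot data = (1 + 4·2 + 9)/6 = 18/6 = 3; σ²_Pilot data = ((9−1)/6)² = 1.778
te_Data collection = (1 + 4·2 + 9)/6 = 18/6 = 3; σ²_Data collection = ((9−1)/6)² = 1.778

Forward pass:
ES_Protocol design = 0; EF_Protocol design = 9
ES_IRB approval = 0; EF_IRB approval = 11
ES_Recruitment = 0; EF_Recruitment = 7
ES_Instrument calibration = max(EF_IRB approval=11, EF_Recruitment=7) = 11; EF_Instrument calibration = 11+11 = 22
ES_Pilot data = max(EF_Protocol design=9, EF_Recruitment=7) = 9; EF_Pilot data = 9+3 = 12
ES_Data collection = max(EF_Protocol design=9, EF_Instrument calibration=22, EF_Pilot data=12) = 22; EF_Data collection = 22+3 = 25
Expected project duration μ = 25 weeks. Critical path: IRB approval → Instrument calibration → Data collection.

Variances on critical path: σ²_IRB approval=1.000, σ²_Instrument calibration=4.000, σ²_Data collection=1.778.
Largest is σ²_Instrument calibration = 4.000.

Instrument calibration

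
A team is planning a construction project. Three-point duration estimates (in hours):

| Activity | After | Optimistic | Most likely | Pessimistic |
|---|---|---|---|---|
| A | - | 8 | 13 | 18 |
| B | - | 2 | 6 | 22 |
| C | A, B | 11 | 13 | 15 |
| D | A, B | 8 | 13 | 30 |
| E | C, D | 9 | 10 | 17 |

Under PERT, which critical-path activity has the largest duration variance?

te_A = (8 + 4·13 + 18)/6 = 78/6 = 13; σ²_A = ((18−8)/6)² = 2.778
te_B = (2 + 4·6 + 22)/6 = 48/6 = 8; σ²_B = ((22−2)/6)² = 11.111
te_C = (11 + 4·13 + 15)/6 = 78/6 = 13; σ²_C = ((15−11)/6)² = 0.444
te_D = (8 + 4·13 + 30)/6 = 90/6 = 15; σ²_D = ((30−8)/6)² = 13.444
te_E = (9 + 4·10 + 17)/6 = 66/6 = 11; σ²_E = ((17−9)/6)² = 1.778

Forward pass:
ES_A = 0; EF_A = 13
ES_B = 0; EF_B = 8
ES_C = max(EF_A=13, EF_B=8) = 13; EF_C = 13+13 = 26
ES_D = max(EF_A=13, EF_B=8) = 13; EF_D = 13+15 = 28
ES_E = max(EF_C=26, EF_D=28) = 28; EF_E = 28+11 = 39
Expected project duration μ = 39 hours. Critical path: A → D → E.

Variances on critical path: σ²_A=2.778, σ²_D=13.444, σ²_E=1.778.
Largest is σ²_D = 13.444.

D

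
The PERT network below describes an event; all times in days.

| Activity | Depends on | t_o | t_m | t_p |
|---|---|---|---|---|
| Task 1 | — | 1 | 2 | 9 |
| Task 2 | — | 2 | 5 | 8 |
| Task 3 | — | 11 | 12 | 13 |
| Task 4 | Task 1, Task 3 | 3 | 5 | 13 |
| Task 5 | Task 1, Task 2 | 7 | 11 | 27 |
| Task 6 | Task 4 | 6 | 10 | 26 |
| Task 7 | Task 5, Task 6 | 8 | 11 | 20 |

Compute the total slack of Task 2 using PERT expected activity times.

12 days

te_Task 1 = (1 + 4·2 + 9)/6 = 18/6 = 3
te_Task 2 = (2 + 4·5 + 8)/6 = 30/6 = 5
te_Task 3 = (11 + 4·12 + 13)/6 = 72/6 = 12
te_Task 4 = (3 + 4·5 + 13)/6 = 36/6 = 6
te_Task 5 = (7 + 4·11 + 27)/6 = 78/6 = 13
te_Task 6 = (6 + 4·10 + 26)/6 = 72/6 = 12
te_Task 7 = (8 + 4·11 + 20)/6 = 72/6 = 12

Forward pass:
ES_Task 1 = 0; EF_Task 1 = 3
ES_Task 2 = 0; EF_Task 2 = 5
ES_Task 3 = 0; EF_Task 3 = 12
ES_Task 4 = max(EF_Task 1=3, EF_Task 3=12) = 12; EF_Task 4 = 12+6 = 18
ES_Task 5 = max(EF_Task 1=3, EF_Task 2=5) = 5; EF_Task 5 = 5+13 = 18
ES_Task 6 = 18; EF_Task 6 = 18+12 = 30
ES_Task 7 = max(EF_Task 5=18, EF_Task 6=30) = 30; EF_Task 7 = 30+12 = 42
Expected project duration μ = 42 days. Critical path: Task 3 → Task 4 → Task 6 → Task 7.

Backward pass:
LF_Task 7 = 42; LS_Task 7 = 42−12 = 30
LF_Task 6 = LS_Task 7 = 30; LS_Task 6 = 30−12 = 18
LF_Task 5 = LS_Task 7 = 30; LS_Task 5 = 30−13 = 17
LF_Task 4 = LS_Task 6 = 18; LS_Task 4 = 18−6 = 12
LF_Task 3 = LS_Task 4 = 12; LS_Task 3 = 12−12 = 0
LF_Task 2 = LS_Task 5 = 17; LS_Task 2 = 17−5 = 12
LF_Task 1 = min(LS_Task 4=12, LS_Task 5=17) = 12; LS_Task 1 = 12−3 = 9
Slack_Task 2 = LS_Task 2 − ES_Task 2 = 12 − 0 = 12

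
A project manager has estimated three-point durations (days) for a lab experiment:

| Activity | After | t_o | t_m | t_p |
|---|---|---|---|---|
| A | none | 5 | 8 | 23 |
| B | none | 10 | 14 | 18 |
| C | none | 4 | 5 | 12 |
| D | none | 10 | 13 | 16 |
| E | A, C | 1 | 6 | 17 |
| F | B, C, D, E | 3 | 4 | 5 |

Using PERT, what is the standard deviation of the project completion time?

te_A = (5 + 4·8 + 23)/6 = 60/6 = 10; σ²_A = ((23−5)/6)² = 9.000
te_B = (10 + 4·14 + 18)/6 = 84/6 = 14; σ²_B = ((18−10)/6)² = 1.778
te_C = (4 + 4·5 + 12)/6 = 36/6 = 6; σ²_C = ((12−4)/6)² = 1.778
te_D = (10 + 4·13 + 16)/6 = 78/6 = 13; σ²_D = ((16−10)/6)² = 1.000
te_E = (1 + 4·6 + 17)/6 = 42/6 = 7; σ²_E = ((17−1)/6)² = 7.111
te_F = (3 + 4·4 + 5)/6 = 24/6 = 4; σ²_F = ((5−3)/6)² = 0.111

Forward pass:
ES_A = 0; EF_A = 10
ES_B = 0; EF_B = 14
ES_C = 0; EF_C = 6
ES_D = 0; EF_D = 13
ES_E = max(EF_A=10, EF_C=6) = 10; EF_E = 10+7 = 17
ES_F = max(EF_B=14, EF_C=6, EF_D=13, EF_E=17) = 17; EF_F = 17+4 = 21
Expected project duration μ = 21 days. Critical path: A → E → F.

Variance along critical path = 9.000 + 7.111 + 0.111 = 16.222
σ = √16.222 = 4.028 days

4.03 days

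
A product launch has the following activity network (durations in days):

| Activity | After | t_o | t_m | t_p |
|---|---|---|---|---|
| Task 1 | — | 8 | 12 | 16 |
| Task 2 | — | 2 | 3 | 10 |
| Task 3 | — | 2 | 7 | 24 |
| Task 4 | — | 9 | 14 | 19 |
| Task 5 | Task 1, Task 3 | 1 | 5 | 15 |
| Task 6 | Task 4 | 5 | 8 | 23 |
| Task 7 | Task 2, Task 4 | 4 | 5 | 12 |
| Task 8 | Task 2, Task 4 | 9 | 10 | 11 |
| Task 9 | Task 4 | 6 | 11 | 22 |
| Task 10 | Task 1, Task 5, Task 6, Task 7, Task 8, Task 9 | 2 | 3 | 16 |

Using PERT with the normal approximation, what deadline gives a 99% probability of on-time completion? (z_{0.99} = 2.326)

40.1 days

te_Task 1 = (8 + 4·12 + 16)/6 = 72/6 = 12; σ²_Task 1 = ((16−8)/6)² = 1.778
te_Task 2 = (2 + 4·3 + 10)/6 = 24/6 = 4; σ²_Task 2 = ((10−2)/6)² = 1.778
te_Task 3 = (2 + 4·7 + 24)/6 = 54/6 = 9; σ²_Task 3 = ((24−2)/6)² = 13.444
te_Task 4 = (9 + 4·14 + 19)/6 = 84/6 = 14; σ²_Task 4 = ((19−9)/6)² = 2.778
te_Task 5 = (1 + 4·5 + 15)/6 = 36/6 = 6; σ²_Task 5 = ((15−1)/6)² = 5.444
te_Task 6 = (5 + 4·8 + 23)/6 = 60/6 = 10; σ²_Task 6 = ((23−5)/6)² = 9.000
te_Task 7 = (4 + 4·5 + 12)/6 = 36/6 = 6; σ²_Task 7 = ((12−4)/6)² = 1.778
te_Task 8 = (9 + 4·10 + 11)/6 = 60/6 = 10; σ²_Task 8 = ((11−9)/6)² = 0.111
te_Task 9 = (6 + 4·11 + 22)/6 = 72/6 = 12; σ²_Task 9 = ((22−6)/6)² = 7.111
te_Task 10 = (2 + 4·3 + 16)/6 = 30/6 = 5; σ²_Task 10 = ((16−2)/6)² = 5.444

Forward pass:
ES_Task 1 = 0; EF_Task 1 = 12
ES_Task 2 = 0; EF_Task 2 = 4
ES_Task 3 = 0; EF_Task 3 = 9
ES_Task 4 = 0; EF_Task 4 = 14
ES_Task 5 = max(EF_Task 1=12, EF_Task 3=9) = 12; EF_Task 5 = 12+6 = 18
ES_Task 6 = 14; EF_Task 6 = 14+10 = 24
ES_Task 7 = max(EF_Task 2=4, EF_Task 4=14) = 14; EF_Task 7 = 14+6 = 20
ES_Task 8 = max(EF_Task 2=4, EF_Task 4=14) = 14; EF_Task 8 = 14+10 = 24
ES_Task 9 = 14; EF_Task 9 = 14+12 = 26
ES_Task 10 = max(EF_Task 1=12, EF_Task 5=18, EF_Task 6=24, EF_Task 7=20, EF_Task 8=24, EF_Task 9=26) = 26; EF_Task 10 = 26+5 = 31
Expected project duration μ = 31 days. Critical path: Task 4 → Task 9 → Task 10.

Variance along critical path = 2.778 + 7.111 + 5.444 = 15.333; σ = 3.916 days.
D = μ + z·σ = 31 + 2.326·3.916 = 40.1 days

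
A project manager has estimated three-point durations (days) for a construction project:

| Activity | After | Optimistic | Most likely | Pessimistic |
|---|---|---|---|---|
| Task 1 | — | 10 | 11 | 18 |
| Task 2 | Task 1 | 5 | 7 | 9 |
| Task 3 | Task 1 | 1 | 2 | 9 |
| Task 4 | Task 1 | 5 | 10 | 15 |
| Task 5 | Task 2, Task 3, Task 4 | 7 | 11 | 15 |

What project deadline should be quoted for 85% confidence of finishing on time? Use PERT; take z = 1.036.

35.6 days

te_Task 1 = (10 + 4·11 + 18)/6 = 72/6 = 12; σ²_Task 1 = ((18−10)/6)² = 1.778
te_Task 2 = (5 + 4·7 + 9)/6 = 42/6 = 7; σ²_Task 2 = ((9−5)/6)² = 0.444
te_Task 3 = (1 + 4·2 + 9)/6 = 18/6 = 3; σ²_Task 3 = ((9−1)/6)² = 1.778
te_Task 4 = (5 + 4·10 + 15)/6 = 60/6 = 10; σ²_Task 4 = ((15−5)/6)² = 2.778
te_Task 5 = (7 + 4·11 + 15)/6 = 66/6 = 11; σ²_Task 5 = ((15−7)/6)² = 1.778

Forward pass:
ES_Task 1 = 0; EF_Task 1 = 12
ES_Task 2 = 12; EF_Task 2 = 12+7 = 19
ES_Task 3 = 12; EF_Task 3 = 12+3 = 15
ES_Task 4 = 12; EF_Task 4 = 12+10 = 22
ES_Task 5 = max(EF_Task 2=19, EF_Task 3=15, EF_Task 4=22) = 22; EF_Task 5 = 22+11 = 33
Expected project duration μ = 33 days. Critical path: Task 1 → Task 4 → Task 5.

Variance along critical path = 1.778 + 2.778 + 1.778 = 6.333; σ = 2.517 days.
D = μ + z·σ = 33 + 1.036·2.517 = 35.6 days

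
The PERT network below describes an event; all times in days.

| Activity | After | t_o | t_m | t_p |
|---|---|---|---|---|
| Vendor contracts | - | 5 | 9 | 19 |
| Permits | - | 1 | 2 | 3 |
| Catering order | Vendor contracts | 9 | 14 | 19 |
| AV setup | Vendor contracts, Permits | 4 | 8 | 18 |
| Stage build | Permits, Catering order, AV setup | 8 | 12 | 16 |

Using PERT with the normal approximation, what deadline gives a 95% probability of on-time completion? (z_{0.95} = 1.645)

41.2 days

te_Vendor contracts = (5 + 4·9 + 19)/6 = 60/6 = 10; σ²_Vendor contracts = ((19−5)/6)² = 5.444
te_Permits = (1 + 4·2 + 3)/6 = 12/6 = 2; σ²_Permits = ((3−1)/6)² = 0.111
te_Catering order = (9 + 4·14 + 19)/6 = 84/6 = 14; σ²_Catering order = ((19−9)/6)² = 2.778
te_AV setup = (4 + 4·8 + 18)/6 = 54/6 = 9; σ²_AV setup = ((18−4)/6)² = 5.444
te_Stage build = (8 + 4·12 + 16)/6 = 72/6 = 12; σ²_Stage build = ((16−8)/6)² = 1.778

Forward pass:
ES_Vendor contracts = 0; EF_Vendor contracts = 10
ES_Permits = 0; EF_Permits = 2
ES_Catering order = 10; EF_Catering order = 10+14 = 24
ES_AV setup = max(EF_Vendor contracts=10, EF_Permits=2) = 10; EF_AV setup = 10+9 = 19
ES_Stage build = max(EF_Permits=2, EF_Catering order=24, EF_AV setup=19) = 24; EF_Stage build = 24+12 = 36
Expected project duration μ = 36 days. Critical path: Vendor contracts → Catering order → Stage build.

Variance along critical path = 5.444 + 2.778 + 1.778 = 10.000; σ = 3.162 days.
D = μ + z·σ = 36 + 1.645·3.162 = 41.2 days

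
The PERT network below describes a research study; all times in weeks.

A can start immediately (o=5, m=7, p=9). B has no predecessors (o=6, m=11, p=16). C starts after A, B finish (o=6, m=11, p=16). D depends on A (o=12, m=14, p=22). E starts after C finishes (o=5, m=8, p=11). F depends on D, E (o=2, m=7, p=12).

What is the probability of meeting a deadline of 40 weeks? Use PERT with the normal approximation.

te_A = (5 + 4·7 + 9)/6 = 42/6 = 7; σ²_A = ((9−5)/6)² = 0.444
te_B = (6 + 4·11 + 16)/6 = 66/6 = 11; σ²_B = ((16−6)/6)² = 2.778
te_C = (6 + 4·11 + 16)/6 = 66/6 = 11; σ²_C = ((16−6)/6)² = 2.778
te_D = (12 + 4·14 + 22)/6 = 90/6 = 15; σ²_D = ((22−12)/6)² = 2.778
te_E = (5 + 4·8 + 11)/6 = 48/6 = 8; σ²_E = ((11−5)/6)² = 1.000
te_F = (2 + 4·7 + 12)/6 = 42/6 = 7; σ²_F = ((12−2)/6)² = 2.778

Forward pass:
ES_A = 0; EF_A = 7
ES_B = 0; EF_B = 11
ES_C = max(EF_A=7, EF_B=11) = 11; EF_C = 11+11 = 22
ES_D = 7; EF_D = 7+15 = 22
ES_E = 22; EF_E = 22+8 = 30
ES_F = max(EF_D=22, EF_E=30) = 30; EF_F = 30+7 = 37
Expected project duration μ = 37 weeks. Critical path: B → C → E → F.

Variance along critical path = 2.778 + 2.778 + 1.000 + 2.778 = 9.333; σ = √9.333 = 3.055 weeks.
Z = (40 − 37) / 3.055 = 0.982
P(T ≤ 40) = Φ(0.982) ≈ 0.837

0.837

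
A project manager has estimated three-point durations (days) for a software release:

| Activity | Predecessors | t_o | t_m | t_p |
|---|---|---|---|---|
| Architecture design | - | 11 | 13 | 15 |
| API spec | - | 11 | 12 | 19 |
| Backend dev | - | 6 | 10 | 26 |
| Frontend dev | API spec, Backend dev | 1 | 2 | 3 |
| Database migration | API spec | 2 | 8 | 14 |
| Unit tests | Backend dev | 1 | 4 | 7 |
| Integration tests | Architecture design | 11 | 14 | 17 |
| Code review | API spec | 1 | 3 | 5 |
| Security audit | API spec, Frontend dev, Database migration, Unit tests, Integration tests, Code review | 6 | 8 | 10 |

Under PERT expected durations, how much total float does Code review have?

11 days

te_Architecture design = (11 + 4·13 + 15)/6 = 78/6 = 13
te_API spec = (11 + 4·12 + 19)/6 = 78/6 = 13
te_Backend dev = (6 + 4·10 + 26)/6 = 72/6 = 12
te_Frontend dev = (1 + 4·2 + 3)/6 = 12/6 = 2
te_Database migration = (2 + 4·8 + 14)/6 = 48/6 = 8
te_Unit tests = (1 + 4·4 + 7)/6 = 24/6 = 4
te_Integration tests = (11 + 4·14 + 17)/6 = 84/6 = 14
te_Code review = (1 + 4·3 + 5)/6 = 18/6 = 3
te_Security audit = (6 + 4·8 + 10)/6 = 48/6 = 8

Forward pass:
ES_Architecture design = 0; EF_Architecture design = 13
ES_API spec = 0; EF_API spec = 13
ES_Backend dev = 0; EF_Backend dev = 12
ES_Frontend dev = max(EF_API spec=13, EF_Backend dev=12) = 13; EF_Frontend dev = 13+2 = 15
ES_Database migration = 13; EF_Database migration = 13+8 = 21
ES_Unit tests = 12; EF_Unit tests = 12+4 = 16
ES_Integration tests = 13; EF_Integration tests = 13+14 = 27
ES_Code review = 13; EF_Code review = 13+3 = 16
ES_Security audit = max(EF_API spec=13, EF_Frontend dev=15, EF_Database migration=21, EF_Unit tests=16, EF_Integration tests=27, EF_Code review=16) = 27; EF_Security audit = 27+8 = 35
Expected project duration μ = 35 days. Critical path: Architecture design → Integration tests → Security audit.

Backward pass:
LF_Security audit = 35; LS_Security audit = 35−8 = 27
LF_Code review = LS_Security audit = 27; LS_Code review = 27−3 = 24
LF_Integration tests = LS_Security audit = 27; LS_Integration tests = 27−14 = 13
LF_Unit tests = LS_Security audit = 27; LS_Unit tests = 27−4 = 23
LF_Database migration = LS_Security audit = 27; LS_Database migration = 27−8 = 19
LF_Frontend dev = LS_Security audit = 27; LS_Frontend dev = 27−2 = 25
LF_Backend dev = min(LS_Frontend dev=25, LS_Unit tests=23) = 23; LS_Backend dev = 23−12 = 11
LF_API spec = min(LS_Frontend dev=25, LS_Database migration=19, LS_Code review=24, LS_Security audit=27) = 19; LS_API spec = 19−13 = 6
LF_Architecture design = LS_Integration tests = 13; LS_Architecture design = 13−13 = 0
Slack_Code review = LS_Code review − ES_Code review = 24 − 13 = 11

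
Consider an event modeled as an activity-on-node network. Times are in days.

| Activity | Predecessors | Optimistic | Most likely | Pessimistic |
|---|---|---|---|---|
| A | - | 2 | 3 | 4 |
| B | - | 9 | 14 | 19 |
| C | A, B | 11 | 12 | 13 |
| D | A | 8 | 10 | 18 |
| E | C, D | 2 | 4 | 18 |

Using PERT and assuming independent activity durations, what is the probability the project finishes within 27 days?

0.057

te_A = (2 + 4·3 + 4)/6 = 18/6 = 3; σ²_A = ((4−2)/6)² = 0.111
te_B = (9 + 4·14 + 19)/6 = 84/6 = 14; σ²_B = ((19−9)/6)² = 2.778
te_C = (11 + 4·12 + 13)/6 = 72/6 = 12; σ²_C = ((13−11)/6)² = 0.111
te_D = (8 + 4·10 + 18)/6 = 66/6 = 11; σ²_D = ((18−8)/6)² = 2.778
te_E = (2 + 4·4 + 18)/6 = 36/6 = 6; σ²_E = ((18−2)/6)² = 7.111

Forward pass:
ES_A = 0; EF_A = 3
ES_B = 0; EF_B = 14
ES_C = max(EF_A=3, EF_B=14) = 14; EF_C = 14+12 = 26
ES_D = 3; EF_D = 3+11 = 14
ES_E = max(EF_C=26, EF_D=14) = 26; EF_E = 26+6 = 32
Expected project duration μ = 32 days. Critical path: B → C → E.

Variance along critical path = 2.778 + 0.111 + 7.111 = 10.000; σ = √10.000 = 3.162 days.
Z = (27 − 32) / 3.162 = -1.581
P(T ≤ 27) = Φ(-1.581) ≈ 0.057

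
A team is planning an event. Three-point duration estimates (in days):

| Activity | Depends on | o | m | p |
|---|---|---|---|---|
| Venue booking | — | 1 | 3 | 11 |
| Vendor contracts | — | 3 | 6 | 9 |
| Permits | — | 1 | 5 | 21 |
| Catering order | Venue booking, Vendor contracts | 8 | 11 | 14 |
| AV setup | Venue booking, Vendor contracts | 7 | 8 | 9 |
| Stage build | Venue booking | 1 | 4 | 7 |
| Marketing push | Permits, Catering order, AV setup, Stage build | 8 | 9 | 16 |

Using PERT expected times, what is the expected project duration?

27 days

te_Venue booking = (1 + 4·3 + 11)/6 = 24/6 = 4
te_Vendor contracts = (3 + 4·6 + 9)/6 = 36/6 = 6
te_Permits = (1 + 4·5 + 21)/6 = 42/6 = 7
te_Catering order = (8 + 4·11 + 14)/6 = 66/6 = 11
te_AV setup = (7 + 4·8 + 9)/6 = 48/6 = 8
te_Stage build = (1 + 4·4 + 7)/6 = 24/6 = 4
te_Marketing push = (8 + 4·9 + 16)/6 = 60/6 = 10

Forward pass:
ES_Venue booking = 0; EF_Venue booking = 4
ES_Vendor contracts = 0; EF_Vendor contracts = 6
ES_Permits = 0; EF_Permits = 7
ES_Catering order = max(EF_Venue booking=4, EF_Vendor contracts=6) = 6; EF_Catering order = 6+11 = 17
ES_AV setup = max(EF_Venue booking=4, EF_Vendor contracts=6) = 6; EF_AV setup = 6+8 = 14
ES_Stage build = 4; EF_Stage build = 4+4 = 8
ES_Marketing push = max(EF_Permits=7, EF_Catering order=17, EF_AV setup=14, EF_Stage build=8) = 17; EF_Marketing push = 17+10 = 27
Expected project duration μ = 27 days. Critical path: Vendor contracts → Catering order → Marketing push.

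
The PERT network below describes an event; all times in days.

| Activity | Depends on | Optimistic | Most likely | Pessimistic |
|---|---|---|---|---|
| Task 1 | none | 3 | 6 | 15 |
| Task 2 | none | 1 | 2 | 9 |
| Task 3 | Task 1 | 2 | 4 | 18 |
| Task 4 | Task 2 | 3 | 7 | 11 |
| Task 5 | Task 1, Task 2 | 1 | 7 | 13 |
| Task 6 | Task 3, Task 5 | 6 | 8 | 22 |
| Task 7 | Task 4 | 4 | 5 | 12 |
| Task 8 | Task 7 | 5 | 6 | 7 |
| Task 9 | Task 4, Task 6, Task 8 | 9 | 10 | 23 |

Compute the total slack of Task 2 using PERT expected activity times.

te_Task 1 = (3 + 4·6 + 15)/6 = 42/6 = 7
te_Task 2 = (1 + 4·2 + 9)/6 = 18/6 = 3
te_Task 3 = (2 + 4·4 + 18)/6 = 36/6 = 6
te_Task 4 = (3 + 4·7 + 11)/6 = 42/6 = 7
te_Task 5 = (1 + 4·7 + 13)/6 = 42/6 = 7
te_Task 6 = (6 + 4·8 + 22)/6 = 60/6 = 10
te_Task 7 = (4 + 4·5 + 12)/6 = 36/6 = 6
te_Task 8 = (5 + 4·6 + 7)/6 = 36/6 = 6
te_Task 9 = (9 + 4·10 + 23)/6 = 72/6 = 12

Forward pass:
ES_Task 1 = 0; EF_Task 1 = 7
ES_Task 2 = 0; EF_Task 2 = 3
ES_Task 3 = 7; EF_Task 3 = 7+6 = 13
ES_Task 4 = 3; EF_Task 4 = 3+7 = 10
ES_Task 5 = max(EF_Task 1=7, EF_Task 2=3) = 7; EF_Task 5 = 7+7 = 14
ES_Task 6 = max(EF_Task 3=13, EF_Task 5=14) = 14; EF_Task 6 = 14+10 = 24
ES_Task 7 = 10; EF_Task 7 = 10+6 = 16
ES_Task 8 = 16; EF_Task 8 = 16+6 = 22
ES_Task 9 = max(EF_Task 4=10, EF_Task 6=24, EF_Task 8=22) = 24; EF_Task 9 = 24+12 = 36
Expected project duration μ = 36 days. Critical path: Task 1 → Task 5 → Task 6 → Task 9.

Backward pass:
LF_Task 9 = 36; LS_Task 9 = 36−12 = 24
LF_Task 8 = LS_Task 9 = 24; LS_Task 8 = 24−6 = 18
LF_Task 7 = LS_Task 8 = 18; LS_Task 7 = 18−6 = 12
LF_Task 6 = LS_Task 9 = 24; LS_Task 6 = 24−10 = 14
LF_Task 5 = LS_Task 6 = 14; LS_Task 5 = 14−7 = 7
LF_Task 4 = min(LS_Task 7=12, LS_Task 9=24) = 12; LS_Task 4 = 12−7 = 5
LF_Task 3 = LS_Task 6 = 14; LS_Task 3 = 14−6 = 8
LF_Task 2 = min(LS_Task 4=5, LS_Task 5=7) = 5; LS_Task 2 = 5−3 = 2
LF_Task 1 = min(LS_Task 3=8, LS_Task 5=7) = 7; LS_Task 1 = 7−7 = 0
Slack_Task 2 = LS_Task 2 − ES_Task 2 = 2 − 0 = 2

2 days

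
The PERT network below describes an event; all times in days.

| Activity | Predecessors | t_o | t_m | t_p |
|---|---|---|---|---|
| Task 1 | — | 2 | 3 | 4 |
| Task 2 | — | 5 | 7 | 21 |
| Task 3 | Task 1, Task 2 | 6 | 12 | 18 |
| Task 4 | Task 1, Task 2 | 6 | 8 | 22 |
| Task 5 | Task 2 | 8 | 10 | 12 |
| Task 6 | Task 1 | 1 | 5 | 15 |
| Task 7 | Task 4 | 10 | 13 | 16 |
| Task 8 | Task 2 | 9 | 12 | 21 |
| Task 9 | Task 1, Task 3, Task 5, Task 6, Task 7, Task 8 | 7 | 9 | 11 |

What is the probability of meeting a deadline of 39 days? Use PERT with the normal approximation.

te_Task 1 = (2 + 4·3 + 4)/6 = 18/6 = 3; σ²_Task 1 = ((4−2)/6)² = 0.111
te_Task 2 = (5 + 4·7 + 21)/6 = 54/6 = 9; σ²_Task 2 = ((21−5)/6)² = 7.111
te_Task 3 = (6 + 4·12 + 18)/6 = 72/6 = 12; σ²_Task 3 = ((18−6)/6)² = 4.000
te_Task 4 = (6 + 4·8 + 22)/6 = 60/6 = 10; σ²_Task 4 = ((22−6)/6)² = 7.111
te_Task 5 = (8 + 4·10 + 12)/6 = 60/6 = 10; σ²_Task 5 = ((12−8)/6)² = 0.444
te_Task 6 = (1 + 4·5 + 15)/6 = 36/6 = 6; σ²_Task 6 = ((15−1)/6)² = 5.444
te_Task 7 = (10 + 4·13 + 16)/6 = 78/6 = 13; σ²_Task 7 = ((16−10)/6)² = 1.000
te_Task 8 = (9 + 4·12 + 21)/6 = 78/6 = 13; σ²_Task 8 = ((21−9)/6)² = 4.000
te_Task 9 = (7 + 4·9 + 11)/6 = 54/6 = 9; σ²_Task 9 = ((11−7)/6)² = 0.444

Forward pass:
ES_Task 1 = 0; EF_Task 1 = 3
ES_Task 2 = 0; EF_Task 2 = 9
ES_Task 3 = max(EF_Task 1=3, EF_Task 2=9) = 9; EF_Task 3 = 9+12 = 21
ES_Task 4 = max(EF_Task 1=3, EF_Task 2=9) = 9; EF_Task 4 = 9+10 = 19
ES_Task 5 = 9; EF_Task 5 = 9+10 = 19
ES_Task 6 = 3; EF_Task 6 = 3+6 = 9
ES_Task 7 = 19; EF_Task 7 = 19+13 = 32
ES_Task 8 = 9; EF_Task 8 = 9+13 = 22
ES_Task 9 = max(EF_Task 1=3, EF_Task 3=21, EF_Task 5=19, EF_Task 6=9, EF_Task 7=32, EF_Task 8=22) = 32; EF_Task 9 = 32+9 = 41
Expected project duration μ = 41 days. Critical path: Task 2 → Task 4 → Task 7 → Task 9.

Variance along critical path = 7.111 + 7.111 + 1.000 + 0.444 = 15.667; σ = √15.667 = 3.958 days.
Z = (39 − 41) / 3.958 = -0.505
P(T ≤ 39) = Φ(-0.505) ≈ 0.307

0.307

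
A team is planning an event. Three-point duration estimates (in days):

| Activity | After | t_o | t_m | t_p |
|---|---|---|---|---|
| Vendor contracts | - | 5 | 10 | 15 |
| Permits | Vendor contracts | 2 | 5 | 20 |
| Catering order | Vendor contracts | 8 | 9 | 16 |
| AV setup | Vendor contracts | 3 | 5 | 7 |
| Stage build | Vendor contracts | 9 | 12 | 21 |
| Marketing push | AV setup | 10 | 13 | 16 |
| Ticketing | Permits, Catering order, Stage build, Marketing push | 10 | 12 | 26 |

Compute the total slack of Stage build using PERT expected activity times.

te_Vendor contracts = (5 + 4·10 + 15)/6 = 60/6 = 10
te_Permits = (2 + 4·5 + 20)/6 = 42/6 = 7
te_Catering order = (8 + 4·9 + 16)/6 = 60/6 = 10
te_AV setup = (3 + 4·5 + 7)/6 = 30/6 = 5
te_Stage build = (9 + 4·12 + 21)/6 = 78/6 = 13
te_Marketing push = (10 + 4·13 + 16)/6 = 78/6 = 13
te_Ticketing = (10 + 4·12 + 26)/6 = 84/6 = 14

Forward pass:
ES_Vendor contracts = 0; EF_Vendor contracts = 10
ES_Permits = 10; EF_Permits = 10+7 = 17
ES_Catering order = 10; EF_Catering order = 10+10 = 20
ES_AV setup = 10; EF_AV setup = 10+5 = 15
ES_Stage build = 10; EF_Stage build = 10+13 = 23
ES_Marketing push = 15; EF_Marketing push = 15+13 = 28
ES_Ticketing = max(EF_Permits=17, EF_Catering order=20, EF_Stage build=23, EF_Marketing push=28) = 28; EF_Ticketing = 28+14 = 42
Expected project duration μ = 42 days. Critical path: Vendor contracts → AV setup → Marketing push → Ticketing.

Backward pass:
LF_Ticketing = 42; LS_Ticketing = 42−14 = 28
LF_Marketing push = LS_Ticketing = 28; LS_Marketing push = 28−13 = 15
LF_Stage build = LS_Ticketing = 28; LS_Stage build = 28−13 = 15
LF_AV setup = LS_Marketing push = 15; LS_AV setup = 15−5 = 10
LF_Catering order = LS_Ticketing = 28; LS_Catering order = 28−10 = 18
LF_Permits = LS_Ticketing = 28; LS_Permits = 28−7 = 21
LF_Vendor contracts = min(LS_Permits=21, LS_Catering order=18, LS_AV setup=10, LS_Stage build=15) = 10; LS_Vendor contracts = 10−10 = 0
Slack_Stage build = LS_Stage build − ES_Stage build = 15 − 10 = 5

5 days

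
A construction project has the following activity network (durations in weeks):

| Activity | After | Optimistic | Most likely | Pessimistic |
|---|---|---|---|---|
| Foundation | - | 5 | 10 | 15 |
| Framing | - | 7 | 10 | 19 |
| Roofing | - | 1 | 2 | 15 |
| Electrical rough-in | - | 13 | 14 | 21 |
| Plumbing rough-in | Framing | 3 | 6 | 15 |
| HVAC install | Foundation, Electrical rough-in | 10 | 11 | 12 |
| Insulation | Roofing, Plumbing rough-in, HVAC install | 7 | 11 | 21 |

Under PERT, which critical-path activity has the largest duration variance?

te_Foundation = (5 + 4·10 + 15)/6 = 60/6 = 10; σ²_Foundation = ((15−5)/6)² = 2.778
te_Framing = (7 + 4·10 + 19)/6 = 66/6 = 11; σ²_Framing = ((19−7)/6)² = 4.000
te_Roofing = (1 + 4·2 + 15)/6 = 24/6 = 4; σ²_Roofing = ((15−1)/6)² = 5.444
te_Electrical rough-in = (13 + 4·14 + 21)/6 = 90/6 = 15; σ²_Electrical rough-in = ((21−13)/6)² = 1.778
te_Plumbing rough-in = (3 + 4·6 + 15)/6 = 42/6 = 7; σ²_Plumbing rough-in = ((15−3)/6)² = 4.000
te_HVAC install = (10 + 4·11 + 12)/6 = 66/6 = 11; σ²_HVAC install = ((12−10)/6)² = 0.111
te_Insulation = (7 + 4·11 + 21)/6 = 72/6 = 12; σ²_Insulation = ((21−7)/6)² = 5.444

Forward pass:
ES_Foundation = 0; EF_Foundation = 10
ES_Framing = 0; EF_Framing = 11
ES_Roofing = 0; EF_Roofing = 4
ES_Electrical rough-in = 0; EF_Electrical rough-in = 15
ES_Plumbing rough-in = 11; EF_Plumbing rough-in = 11+7 = 18
ES_HVAC install = max(EF_Foundation=10, EF_Electrical rough-in=15) = 15; EF_HVAC install = 15+11 = 26
ES_Insulation = max(EF_Roofing=4, EF_Plumbing rough-in=18, EF_HVAC install=26) = 26; EF_Insulation = 26+12 = 38
Expected project duration μ = 38 weeks. Critical path: Electrical rough-in → HVAC install → Insulation.

Variances on critical path: σ²_Electrical rough-in=1.778, σ²_HVAC install=0.111, σ²_Insulation=5.444.
Largest is σ²_Insulation = 5.444.

Insulation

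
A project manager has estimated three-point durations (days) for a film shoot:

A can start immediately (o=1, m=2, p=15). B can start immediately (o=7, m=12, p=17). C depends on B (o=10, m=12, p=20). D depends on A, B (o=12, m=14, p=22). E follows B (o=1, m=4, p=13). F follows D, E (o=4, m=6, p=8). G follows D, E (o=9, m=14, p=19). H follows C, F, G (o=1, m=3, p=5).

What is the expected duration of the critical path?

44 days

te_A = (1 + 4·2 + 15)/6 = 24/6 = 4
te_B = (7 + 4·12 + 17)/6 = 72/6 = 12
te_C = (10 + 4·12 + 20)/6 = 78/6 = 13
te_D = (12 + 4·14 + 22)/6 = 90/6 = 15
te_E = (1 + 4·4 + 13)/6 = 30/6 = 5
te_F = (4 + 4·6 + 8)/6 = 36/6 = 6
te_G = (9 + 4·14 + 19)/6 = 84/6 = 14
te_H = (1 + 4·3 + 5)/6 = 18/6 = 3

Forward pass:
ES_A = 0; EF_A = 4
ES_B = 0; EF_B = 12
ES_C = 12; EF_C = 12+13 = 25
ES_D = max(EF_A=4, EF_B=12) = 12; EF_D = 12+15 = 27
ES_E = 12; EF_E = 12+5 = 17
ES_F = max(EF_D=27, EF_E=17) = 27; EF_F = 27+6 = 33
ES_G = max(EF_D=27, EF_E=17) = 27; EF_G = 27+14 = 41
ES_H = max(EF_C=25, EF_F=33, EF_G=41) = 41; EF_H = 41+3 = 44
Expected project duration μ = 44 days. Critical path: B → D → G → H.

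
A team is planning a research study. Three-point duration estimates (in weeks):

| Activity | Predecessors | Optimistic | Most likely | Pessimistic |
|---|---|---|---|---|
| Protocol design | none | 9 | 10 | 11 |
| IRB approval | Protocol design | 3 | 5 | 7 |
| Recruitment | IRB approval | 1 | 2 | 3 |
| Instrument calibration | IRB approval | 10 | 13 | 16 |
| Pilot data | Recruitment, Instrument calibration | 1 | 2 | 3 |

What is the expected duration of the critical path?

te_Protocol design = (9 + 4·10 + 11)/6 = 60/6 = 10
te_IRB approval = (3 + 4·5 + 7)/6 = 30/6 = 5
te_Recruitment = (1 + 4·2 + 3)/6 = 12/6 = 2
te_Instrument calibration = (10 + 4·13 + 16)/6 = 78/6 = 13
te_Pilot data = (1 + 4·2 + 3)/6 = 12/6 = 2

Forward pass:
ES_Protocol design = 0; EF_Protocol design = 10
ES_IRB approval = 10; EF_IRB approval = 10+5 = 15
ES_Recruitment = 15; EF_Recruitment = 15+2 = 17
ES_Instrument calibration = 15; EF_Instrument calibration = 15+13 = 28
ES_Pilot data = max(EF_Recruitment=17, EF_Instrument calibration=28) = 28; EF_Pilot data = 28+2 = 30
Expected project duration μ = 30 weeks. Critical path: Protocol design → IRB approval → Instrument calibration → Pilot data.

30 weeks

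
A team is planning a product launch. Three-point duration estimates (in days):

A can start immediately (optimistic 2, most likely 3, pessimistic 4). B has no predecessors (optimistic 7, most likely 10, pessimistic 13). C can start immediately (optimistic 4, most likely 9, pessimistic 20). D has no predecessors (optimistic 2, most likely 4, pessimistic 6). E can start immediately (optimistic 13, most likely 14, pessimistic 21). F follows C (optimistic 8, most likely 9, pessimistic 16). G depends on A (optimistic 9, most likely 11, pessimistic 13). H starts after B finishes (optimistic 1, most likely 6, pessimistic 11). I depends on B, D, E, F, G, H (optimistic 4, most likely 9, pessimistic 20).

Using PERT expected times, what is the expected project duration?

30 days

te_A = (2 + 4·3 + 4)/6 = 18/6 = 3
te_B = (7 + 4·10 + 13)/6 = 60/6 = 10
te_C = (4 + 4·9 + 20)/6 = 60/6 = 10
te_D = (2 + 4·4 + 6)/6 = 24/6 = 4
te_E = (13 + 4·14 + 21)/6 = 90/6 = 15
te_F = (8 + 4·9 + 16)/6 = 60/6 = 10
te_G = (9 + 4·11 + 13)/6 = 66/6 = 11
te_H = (1 + 4·6 + 11)/6 = 36/6 = 6
te_I = (4 + 4·9 + 20)/6 = 60/6 = 10

Forward pass:
ES_A = 0; EF_A = 3
ES_B = 0; EF_B = 10
ES_C = 0; EF_C = 10
ES_D = 0; EF_D = 4
ES_E = 0; EF_E = 15
ES_F = 10; EF_F = 10+10 = 20
ES_G = 3; EF_G = 3+11 = 14
ES_H = 10; EF_H = 10+6 = 16
ES_I = max(EF_B=10, EF_D=4, EF_E=15, EF_F=20, EF_G=14, EF_H=16) = 20; EF_I = 20+10 = 30
Expected project duration μ = 30 days. Critical path: C → F → I.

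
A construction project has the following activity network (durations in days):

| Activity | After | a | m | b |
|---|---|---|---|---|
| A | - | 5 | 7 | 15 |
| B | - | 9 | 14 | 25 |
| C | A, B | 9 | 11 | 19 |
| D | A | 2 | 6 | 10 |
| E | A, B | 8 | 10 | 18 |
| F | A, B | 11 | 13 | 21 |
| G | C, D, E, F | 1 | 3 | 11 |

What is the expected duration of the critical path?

33 days

te_A = (5 + 4·7 + 15)/6 = 48/6 = 8
te_B = (9 + 4·14 + 25)/6 = 90/6 = 15
te_C = (9 + 4·11 + 19)/6 = 72/6 = 12
te_D = (2 + 4·6 + 10)/6 = 36/6 = 6
te_E = (8 + 4·10 + 18)/6 = 66/6 = 11
te_F = (11 + 4·13 + 21)/6 = 84/6 = 14
te_G = (1 + 4·3 + 11)/6 = 24/6 = 4

Forward pass:
ES_A = 0; EF_A = 8
ES_B = 0; EF_B = 15
ES_C = max(EF_A=8, EF_B=15) = 15; EF_C = 15+12 = 27
ES_D = 8; EF_D = 8+6 = 14
ES_E = max(EF_A=8, EF_B=15) = 15; EF_E = 15+11 = 26
ES_F = max(EF_A=8, EF_B=15) = 15; EF_F = 15+14 = 29
ES_G = max(EF_C=27, EF_D=14, EF_E=26, EF_F=29) = 29; EF_G = 29+4 = 33
Expected project duration μ = 33 days. Critical path: B → F → G.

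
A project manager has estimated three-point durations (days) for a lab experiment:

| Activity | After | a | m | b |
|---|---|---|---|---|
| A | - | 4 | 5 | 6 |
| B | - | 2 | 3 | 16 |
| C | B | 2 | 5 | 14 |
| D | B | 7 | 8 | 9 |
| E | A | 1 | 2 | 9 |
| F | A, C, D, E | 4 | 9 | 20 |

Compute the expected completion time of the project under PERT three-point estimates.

23 days

te_A = (4 + 4·5 + 6)/6 = 30/6 = 5
te_B = (2 + 4·3 + 16)/6 = 30/6 = 5
te_C = (2 + 4·5 + 14)/6 = 36/6 = 6
te_D = (7 + 4·8 + 9)/6 = 48/6 = 8
te_E = (1 + 4·2 + 9)/6 = 18/6 = 3
te_F = (4 + 4·9 + 20)/6 = 60/6 = 10

Forward pass:
ES_A = 0; EF_A = 5
ES_B = 0; EF_B = 5
ES_C = 5; EF_C = 5+6 = 11
ES_D = 5; EF_D = 5+8 = 13
ES_E = 5; EF_E = 5+3 = 8
ES_F = max(EF_A=5, EF_C=11, EF_D=13, EF_E=8) = 13; EF_F = 13+10 = 23
Expected project duration μ = 23 days. Critical path: B → D → F.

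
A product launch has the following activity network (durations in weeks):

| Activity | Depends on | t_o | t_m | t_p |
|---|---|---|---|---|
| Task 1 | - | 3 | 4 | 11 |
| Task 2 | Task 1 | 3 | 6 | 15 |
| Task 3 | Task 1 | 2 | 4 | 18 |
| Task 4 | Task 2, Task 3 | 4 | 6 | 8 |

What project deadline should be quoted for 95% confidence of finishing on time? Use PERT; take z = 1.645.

te_Task 1 = (3 + 4·4 + 11)/6 = 30/6 = 5; σ²_Task 1 = ((11−3)/6)² = 1.778
te_Task 2 = (3 + 4·6 + 15)/6 = 42/6 = 7; σ²_Task 2 = ((15−3)/6)² = 4.000
te_Task 3 = (2 + 4·4 + 18)/6 = 36/6 = 6; σ²_Task 3 = ((18−2)/6)² = 7.111
te_Task 4 = (4 + 4·6 + 8)/6 = 36/6 = 6; σ²_Task 4 = ((8−4)/6)² = 0.444

Forward pass:
ES_Task 1 = 0; EF_Task 1 = 5
ES_Task 2 = 5; EF_Task 2 = 5+7 = 12
ES_Task 3 = 5; EF_Task 3 = 5+6 = 11
ES_Task 4 = max(EF_Task 2=12, EF_Task 3=11) = 12; EF_Task 4 = 12+6 = 18
Expected project duration μ = 18 weeks. Critical path: Task 1 → Task 2 → Task 4.

Variance along critical path = 1.778 + 4.000 + 0.444 = 6.222; σ = 2.494 weeks.
D = μ + z·σ = 18 + 1.645·2.494 = 22.1 weeks

22.1 weeks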